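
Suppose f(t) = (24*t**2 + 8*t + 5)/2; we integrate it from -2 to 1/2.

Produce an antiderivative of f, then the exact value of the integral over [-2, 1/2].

Antiderivative: F(t) = t*(8*t**2 + 4*t + 5)/2; value = 125/4

For F(t) to be correct the identity F'(t) - f(t) = 0 must hold.
F(t) = t*(8*t**2 + 4*t + 5)/2 is an antiderivative of f.
Check: d/dt[t*(8*t**2 + 4*t + 5)/2] = 12*t**2 + 4*t + 5/2, which equals f(t).
F(1/2) = 9/4; F(-2) = -29.
Integral = F(1/2) - F(-2) = 125/4.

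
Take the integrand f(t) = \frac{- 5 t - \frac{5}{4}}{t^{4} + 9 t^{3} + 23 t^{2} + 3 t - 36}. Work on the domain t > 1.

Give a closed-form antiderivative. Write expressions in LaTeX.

An antiderivative is F(t) = \frac{- 5 t \log{\left(t - 1 \right)} + 245 t \log{\left(t + 3 \right)} - 240 t \log{\left(t + 4 \right)} - 15 \log{\left(t - 1 \right)} + 735 \log{\left(t + 3 \right)} - 720 \log{\left(t + 4 \right)} + 220}{64 t + 192}.

The denominator factors as 4 \left(t - 1\right) \left(t + 3\right)^{2} \left(t + 4\right); partial fractions split f into directly integrable pieces: - \frac{15}{4 \left(t + 4\right)} + \frac{245}{64 \left(t + 3\right)} - \frac{55}{16 \left(t + 3\right)^{2}} - \frac{5}{64 \left(t - 1\right)}.
Check: d/dt[\frac{- 5 t \log{\left(t - 1 \right)} + 245 t \log{\left(t + 3 \right)} - 240 t \log{\left(t + 4 \right)} - 15 \log{\left(t - 1 \right)} + 735 \log{\left(t + 3 \right)} - 720 \log{\left(t + 4 \right)} + 220}{64 t + 192}] = \frac{- 20 t - 5}{4 t^{4} + 36 t^{3} + 92 t^{2} + 12 t - 144}, which equals f(t).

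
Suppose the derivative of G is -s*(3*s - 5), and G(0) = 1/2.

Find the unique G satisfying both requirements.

A first test for any G(s): its s-derivative must equal the given G'(s).
A general antiderivative is -s**3 + 5*s**2/2 + C.
The condition gives C = 1/2 - (0) = 1/2.
So G(s) = -s**3 + 5*s**2/2 + 1/2.
Check: d/ds[-s**3 + 5*s**2/2 + 1/2] = -3*s**2 + 5*s, which equals G'(s).

G(s) = -s**3 + 5*s**2/2 + 1/2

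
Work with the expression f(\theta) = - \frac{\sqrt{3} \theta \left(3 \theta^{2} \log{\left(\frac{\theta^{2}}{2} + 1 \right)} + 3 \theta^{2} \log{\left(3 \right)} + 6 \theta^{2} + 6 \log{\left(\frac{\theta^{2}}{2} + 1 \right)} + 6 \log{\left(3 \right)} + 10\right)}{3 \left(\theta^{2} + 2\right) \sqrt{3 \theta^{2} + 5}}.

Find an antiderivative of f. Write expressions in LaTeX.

Recognize the product-rule pattern: f = u'v + uv' with u = - \sqrt{\theta^{2} + \frac{5}{3}}, v = \log{\left(\frac{3 \theta^{2}}{2} + 3 \right)}, so integration by parts undoes it.
Check: d/d\theta[- \sqrt{\theta^{2} + \frac{5}{3}} \log{\left(\frac{3 \theta^{2}}{2} + 3 \right)}] = \frac{- 3 \theta^{3} \log{\left(\frac{\theta^{2}}{2} + 1 \right)} - 6 \theta^{3} - 3 \theta^{3} \log{\left(3 \right)} - 6 \theta \log{\left(\frac{\theta^{2}}{2} + 1 \right)} - 10 \theta - 6 \theta \log{\left(3 \right)}}{\sqrt{3} \theta^{2} \sqrt{3 \theta^{2} + 5} + 2 \sqrt{3} \sqrt{3 \theta^{2} + 5}}, which equals f(\theta).

An antiderivative is F(\theta) = - \sqrt{\theta^{2} + \frac{5}{3}} \log{\left(\frac{3 \theta^{2}}{2} + 3 \right)}.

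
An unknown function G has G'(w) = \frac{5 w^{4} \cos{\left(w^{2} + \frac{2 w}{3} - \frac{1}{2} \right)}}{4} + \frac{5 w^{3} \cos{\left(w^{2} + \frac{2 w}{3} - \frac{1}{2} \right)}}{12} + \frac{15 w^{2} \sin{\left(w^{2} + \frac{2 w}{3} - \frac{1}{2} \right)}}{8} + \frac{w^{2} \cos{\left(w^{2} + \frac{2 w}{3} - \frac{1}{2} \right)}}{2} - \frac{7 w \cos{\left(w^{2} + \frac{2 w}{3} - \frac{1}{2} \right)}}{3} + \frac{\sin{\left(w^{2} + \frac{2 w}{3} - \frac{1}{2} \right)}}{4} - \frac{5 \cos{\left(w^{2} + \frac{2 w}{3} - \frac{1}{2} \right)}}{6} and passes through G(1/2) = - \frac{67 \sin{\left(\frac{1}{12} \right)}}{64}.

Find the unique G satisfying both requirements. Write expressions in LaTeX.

G(w) = \frac{\left(5 w^{3} + 2 w - 10\right) \sin{\left(w^{2} + \frac{2 w}{3} - \frac{1}{2} \right)}}{8}

G'(w) has the shape u'v + uv' for u = \frac{5 w^{3}}{8} + \frac{w}{4} - \frac{5}{4} and v = \sin{\left(w^{2} + \frac{2 w}{3} - \frac{1}{2} \right)} — it is the derivative of the product u*v.
A general antiderivative is - \frac{\left(- \frac{5 w^{3}}{2} - w + 5\right) \sin{\left(w^{2} + \frac{2 w}{3} - \frac{1}{2} \right)}}{4} + C.
The condition gives C = - \frac{67 \sin{\left(\frac{1}{12} \right)}}{64} - (- \frac{67 \sin{\left(\frac{1}{12} \right)}}{64}) = 0.
So G(w) = \frac{\left(5 w^{3} + 2 w - 10\right) \sin{\left(w^{2} + \frac{2 w}{3} - \frac{1}{2} \right)}}{8}.
Check: d/dw[\frac{\left(5 w^{3} + 2 w - 10\right) \sin{\left(w^{2} + \frac{2 w}{3} - \frac{1}{2} \right)}}{8}] = \frac{5 w^{4} \cos{\left(w^{2} + \frac{2 w}{3} - \frac{1}{2} \right)}}{4} + \frac{5 w^{3} \cos{\left(w^{2} + \frac{2 w}{3} - \frac{1}{2} \right)}}{12} + \frac{15 w^{2} \sin{\left(w^{2} + \frac{2 w}{3} - \frac{1}{2} \right)}}{8} + \frac{w^{2} \cos{\left(w^{2} + \frac{2 w}{3} - \frac{1}{2} \right)}}{2} - \frac{7 w \cos{\left(w^{2} + \frac{2 w}{3} - \frac{1}{2} \right)}}{3} + \frac{\sin{\left(w^{2} + \frac{2 w}{3} - \frac{1}{2} \right)}}{4} - \frac{5 \cos{\left(w^{2} + \frac{2 w}{3} - \frac{1}{2} \right)}}{6} = G'(w).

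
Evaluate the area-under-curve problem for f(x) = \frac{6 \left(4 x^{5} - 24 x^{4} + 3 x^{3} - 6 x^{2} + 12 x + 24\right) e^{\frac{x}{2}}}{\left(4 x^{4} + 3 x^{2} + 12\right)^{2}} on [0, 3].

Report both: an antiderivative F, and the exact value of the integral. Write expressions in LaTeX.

Any candidate F(x) must reproduce f(x) exactly when differentiated.
F(x) = \frac{12 x e^{\frac{x}{2}}}{4 x^{4} + 3 x^{2} + 12} is an antiderivative of f.
Check: d/dx[\frac{12 x e^{\frac{x}{2}}}{4 x^{4} + 3 x^{2} + 12}] = \frac{24 x^{5} e^{\frac{x}{2}} - 144 x^{4} e^{\frac{x}{2}} + 18 x^{3} e^{\frac{x}{2}} - 36 x^{2} e^{\frac{x}{2}} + 72 x e^{\frac{x}{2}} + 144 e^{\frac{x}{2}}}{16 x^{8} + 24 x^{6} + 105 x^{4} + 72 x^{2} + 144}, which equals f(x).
F(3) = \frac{12 e^{\frac{3}{2}}}{121}; F(0) = 0.
Integral = F(3) - F(0) = \frac{12 e^{\frac{3}{2}}}{121}.

Antiderivative: F(x) = \frac{12 x e^{\frac{x}{2}}}{4 x^{4} + 3 x^{2} + 12}; value = \frac{12 e^{\frac{3}{2}}}{121}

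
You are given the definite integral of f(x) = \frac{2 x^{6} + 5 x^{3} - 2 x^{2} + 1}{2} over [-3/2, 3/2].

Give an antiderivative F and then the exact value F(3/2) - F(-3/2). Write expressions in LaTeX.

Antiderivative: F(x) = \frac{x \left(24 x^{6} + 105 x^{3} - 56 x^{2} + 84\right)}{168}; value = \frac{1851}{448}

Whatever form F(x) takes, F'(x) = f(x) is non-negotiable.
F(x) = \frac{x \left(24 x^{6} + 105 x^{3} - 56 x^{2} + 84\right)}{168} is an antiderivative of f.
Check: d/dx[\frac{x \left(24 x^{6} + 105 x^{3} - 56 x^{2} + 84\right)}{168}] = x^{6} + \frac{5 x^{3}}{2} - x^{2} + \frac{1}{2}, which equals f(x).
F(3/2) = \frac{2343}{448}; F(-3/2) = \frac{123}{112}.
Integral = F(3/2) - F(-3/2) = \frac{1851}{448}.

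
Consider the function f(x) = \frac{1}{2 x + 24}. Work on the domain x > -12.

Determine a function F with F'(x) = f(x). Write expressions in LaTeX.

Since d/dx undoes antidifferentiation here, F'(x) = f(x) is required of F(x).
Check: d/dx[\frac{\log{\left(\frac{x}{2} + 6 \right)}}{2}] = \frac{1}{2 x + 24} = f(x).

An antiderivative is F(x) = \frac{\log{\left(\frac{x}{2} + 6 \right)}}{2}.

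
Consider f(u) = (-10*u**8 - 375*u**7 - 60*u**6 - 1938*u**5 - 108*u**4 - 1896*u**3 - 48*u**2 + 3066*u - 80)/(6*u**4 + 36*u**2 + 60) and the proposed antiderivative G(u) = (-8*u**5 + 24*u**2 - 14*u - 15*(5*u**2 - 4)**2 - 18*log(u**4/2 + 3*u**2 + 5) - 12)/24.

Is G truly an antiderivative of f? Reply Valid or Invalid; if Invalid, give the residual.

Invalid: d/du[G] - f = 3/4, which is not 0.

d/du[G] = (-20*u**8 - 750*u**7 - 120*u**6 - 3876*u**5 - 207*u**4 - 3792*u**3 - 42*u**2 + 6132*u - 70)/(12*u**4 + 72*u**2 + 120)
d/du[G] - f(u) = 3/4 != 0.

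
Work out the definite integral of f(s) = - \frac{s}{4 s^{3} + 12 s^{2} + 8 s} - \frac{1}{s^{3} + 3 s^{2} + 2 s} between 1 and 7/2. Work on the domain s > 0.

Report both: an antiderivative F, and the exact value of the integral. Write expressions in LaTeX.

Antiderivative: F(s) = - \frac{\log{\left(s \right)}}{2} + \frac{3 \log{\left(s + 1 \right)}}{4} - \frac{\log{\left(s + 2 \right)}}{4}; value = - \frac{\log{\left(\frac{7}{2} \right)}}{2} - \frac{3 \log{\left(2 \right)}}{4} - \frac{\log{\left(\frac{11}{2} \right)}}{4} + \frac{\log{\left(3 \right)}}{4} + \frac{3 \log{\left(\frac{9}{2} \right)}}{4}

Factor the denominator (4 s \left(s + 1\right) \left(s + 2\right)) and decompose: f = - \frac{1}{4 \left(s + 2\right)} + \frac{3}{4 \left(s + 1\right)} - \frac{1}{2 s}; each piece integrates to a log, atan, or power term.
F(s) = - \frac{\log{\left(s \right)}}{2} + \frac{3 \log{\left(s + 1 \right)}}{4} - \frac{\log{\left(s + 2 \right)}}{4} is an antiderivative of f.
Check: d/ds[- \frac{\log{\left(s \right)}}{2} + \frac{3 \log{\left(s + 1 \right)}}{4} - \frac{\log{\left(s + 2 \right)}}{4}] = \frac{- s - 4}{4 s^{3} + 12 s^{2} + 8 s}, which equals f(s).
F(7/2) = - \frac{\log{\left(\frac{7}{2} \right)}}{2} - \frac{\log{\left(\frac{11}{2} \right)}}{4} + \frac{3 \log{\left(\frac{9}{2} \right)}}{4}; F(1) = - \frac{\log{\left(3 \right)}}{4} + \frac{3 \log{\left(2 \right)}}{4}.
Integral = F(7/2) - F(1) = - \frac{\log{\left(\frac{7}{2} \right)}}{2} - \frac{3 \log{\left(2 \right)}}{4} - \frac{\log{\left(\frac{11}{2} \right)}}{4} + \frac{\log{\left(3 \right)}}{4} + \frac{3 \log{\left(\frac{9}{2} \right)}}{4}.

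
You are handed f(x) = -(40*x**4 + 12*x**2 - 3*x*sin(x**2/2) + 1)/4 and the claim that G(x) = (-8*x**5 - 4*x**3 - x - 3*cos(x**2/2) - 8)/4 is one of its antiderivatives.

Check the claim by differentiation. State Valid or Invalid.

d/dx[G] = -10*x**4 - 3*x**2 + 3*x*sin(x**2/2)/4 - 1/4
This equals f(x) exactly, so the claim holds.

Valid. The derivative of G reproduces f.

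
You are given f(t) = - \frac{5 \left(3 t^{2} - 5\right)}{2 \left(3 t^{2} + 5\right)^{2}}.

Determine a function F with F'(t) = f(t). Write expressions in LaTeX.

An antiderivative is F(t) = \frac{5 t}{6 t^{2} + 10}.

Recognize the product-rule pattern: f = u'v + uv' with u = \frac{5 t}{2}, v = \frac{1}{3 t^{2} + 5}, so integration by parts undoes it.
Check: d/dt[\frac{5 t}{6 t^{2} + 10}] = \frac{25 - 15 t^{2}}{18 t^{4} + 60 t^{2} + 50}, which equals f(t).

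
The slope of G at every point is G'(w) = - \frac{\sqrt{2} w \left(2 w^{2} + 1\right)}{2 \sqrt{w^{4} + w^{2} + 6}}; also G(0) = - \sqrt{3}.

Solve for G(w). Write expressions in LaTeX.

The substitution u = \frac{w^{4}}{2} + \frac{w^{2}}{2} + 3 works: G'(w) is exactly (dG/du)*(du/dw) for that inner function.
A general antiderivative is - \sqrt{\frac{w^{4}}{2} + \frac{w^{2}}{2} + 3} + C.
The condition gives C = - \sqrt{3} - (- \sqrt{3}) = 0.
So G(w) = - \sqrt{\frac{w^{4}}{2} + \frac{w^{2}}{2} + 3}.
Check: d/dw[- \sqrt{\frac{w^{4}}{2} + \frac{w^{2}}{2} + 3}] = \frac{- 2 \sqrt{2} w^{3} - \sqrt{2} w}{2 \sqrt{w^{4} + w^{2} + 6}}, which equals G'(w).

G(w) = - \sqrt{\frac{w^{4}}{2} + \frac{w^{2}}{2} + 3}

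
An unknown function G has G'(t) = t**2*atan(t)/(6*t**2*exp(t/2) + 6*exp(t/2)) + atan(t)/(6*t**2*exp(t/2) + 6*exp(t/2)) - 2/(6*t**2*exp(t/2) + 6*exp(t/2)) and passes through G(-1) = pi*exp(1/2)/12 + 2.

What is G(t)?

G(t) = 2 - exp(-t/2)*atan(t)/3

Recognize the product-rule pattern: G'(t) = u'v + uv' with u = -atan(t)/3, v = exp(-t/2), so integration by parts undoes it.
A general antiderivative is -exp(-t/2)*atan(t)/3 + C.
The condition gives C = pi*exp(1/2)/12 + 2 - (pi*exp(1/2)/12) = 2.
So G(t) = 2 - exp(-t/2)*atan(t)/3.
Check: d/dt[2 - exp(-t/2)*atan(t)/3] = (t**2*atan(t) + atan(t) - 2)/(6*t**2*exp(t/2) + 6*exp(t/2)), which equals G'(t).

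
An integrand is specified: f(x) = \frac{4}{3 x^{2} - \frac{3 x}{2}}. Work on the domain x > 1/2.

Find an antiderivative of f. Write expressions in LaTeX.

The denominator factors as 3 x \left(2 x - 1\right); partial fractions split f into directly integrable pieces: \frac{16}{3 \left(2 x - 1\right)} - \frac{8}{3 x}.
Check: d/dx[- \frac{8 \log{\left(x \right)}}{3} + \frac{8 \log{\left(x - \frac{1}{2} \right)}}{3}] = \frac{8}{6 x^{2} - 3 x}, which equals f(x).

An antiderivative is F(x) = - \frac{8 \log{\left(x \right)}}{3} + \frac{8 \log{\left(x - \frac{1}{2} \right)}}{3}.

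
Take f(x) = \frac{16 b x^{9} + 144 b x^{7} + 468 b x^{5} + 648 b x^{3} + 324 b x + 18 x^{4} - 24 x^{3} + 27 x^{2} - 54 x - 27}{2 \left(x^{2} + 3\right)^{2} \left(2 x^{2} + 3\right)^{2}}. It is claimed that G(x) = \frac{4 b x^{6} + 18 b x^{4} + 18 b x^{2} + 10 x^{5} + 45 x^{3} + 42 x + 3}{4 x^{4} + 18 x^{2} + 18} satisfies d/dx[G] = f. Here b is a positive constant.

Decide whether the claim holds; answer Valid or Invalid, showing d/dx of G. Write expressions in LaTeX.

d/dx[G] = \frac{16 b x^{9} + 144 b x^{7} + 468 b x^{5} + 648 b x^{3} + 324 b x + 20 x^{8} + 180 x^{6} + 603 x^{4} - 24 x^{3} + 837 x^{2} - 54 x + 378}{8 x^{8} + 72 x^{6} + 234 x^{4} + 324 x^{2} + 162}
d/dx[G] - f(x) = \frac{5}{2} != 0.

Invalid: d/dx[G] - f = \frac{5}{2}, which is not 0.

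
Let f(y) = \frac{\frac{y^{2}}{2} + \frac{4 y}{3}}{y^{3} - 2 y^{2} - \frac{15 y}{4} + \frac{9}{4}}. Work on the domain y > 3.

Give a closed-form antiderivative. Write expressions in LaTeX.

An antiderivative is F(y) = \frac{34 \log{\left(y - 3 \right)}}{45} - \frac{19 \log{\left(y - \frac{1}{2} \right)}}{120} - \frac{7 \log{\left(y + \frac{3}{2} \right)}}{72}.

Factor the denominator (3 \left(y - 3\right) \left(2 y - 1\right) \left(2 y + 3\right)) and decompose: f = - \frac{7}{36 \left(2 y + 3\right)} - \frac{19}{60 \left(2 y - 1\right)} + \frac{34}{45 \left(y - 3\right)}; each piece integrates to a log, atan, or power term.
Check: d/dy[\frac{34 \log{\left(y - 3 \right)}}{45} - \frac{19 \log{\left(y - \frac{1}{2} \right)}}{120} - \frac{7 \log{\left(y + \frac{3}{2} \right)}}{72}] = \frac{6 y^{2} + 16 y}{12 y^{3} - 24 y^{2} - 45 y + 27}, which equals f(y).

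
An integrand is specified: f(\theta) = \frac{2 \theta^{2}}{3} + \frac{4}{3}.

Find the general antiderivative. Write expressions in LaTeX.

F(\theta) = \frac{2 \theta^{3}}{9} + \frac{4 \theta}{3} + C

Check any antiderivative F(\theta) by computing F'(\theta) and comparing it with f(\theta).
Check: d/d\theta[\frac{2 \theta^{3}}{9} + \frac{4 \theta}{3}] = \frac{2 \theta^{2}}{3} + \frac{4}{3} = f(\theta).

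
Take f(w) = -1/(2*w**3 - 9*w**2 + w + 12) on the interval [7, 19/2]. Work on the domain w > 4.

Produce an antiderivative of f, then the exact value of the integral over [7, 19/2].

The denominator factors as (w - 4)*(w + 1)*(2*w - 3); partial fractions split f into directly integrable pieces: 4/(25*(2*w - 3)) - 1/(25*(w + 1)) - 1/(25*(w - 4)).
F(w) = 2*log(2*w - 3)/25 - log(w**2 - 3*w - 4)/25 is an antiderivative of f.
Check: d/dw[2*log(2*w - 3)/25 - log(w**2 - 3*w - 4)/25] = -1/(2*w**3 - 9*w**2 + w + 12) = f(w).
F(19/2) = -log(231/4)/25 + 2*log(16)/25; F(7) = -log(24)/25 + 2*log(11)/25.
Integral = F(19/2) - F(7) = -2*log(11)/25 - log(231/4)/25 + log(24)/25 + 2*log(16)/25.

Antiderivative: F(w) = 2*log(2*w - 3)/25 - log(w**2 - 3*w - 4)/25; value = -2*log(11)/25 - log(231/4)/25 + log(24)/25 + 2*log(16)/25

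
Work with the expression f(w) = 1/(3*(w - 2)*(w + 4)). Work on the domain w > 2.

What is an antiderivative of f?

Factor the denominator (3*(w - 2)*(w + 4)) and decompose: f = -1/(18*(w + 4)) + 1/(18*(w - 2)); each piece integrates to a log, atan, or power term.
Check: d/dw[log(w - 2)/18 - log(w + 4)/18] = 1/(3*w**2 + 6*w - 24), which equals f(w).

An antiderivative is F(w) = log(w - 2)/18 - log(w + 4)/18.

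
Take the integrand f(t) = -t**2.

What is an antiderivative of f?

An antiderivative is F(t) = -t**3/3.

Since d/dt undoes antidifferentiation here, F'(t) = f(t) is required of F(t).
Check: d/dt[-t**3/3] = -t**2 = f(t).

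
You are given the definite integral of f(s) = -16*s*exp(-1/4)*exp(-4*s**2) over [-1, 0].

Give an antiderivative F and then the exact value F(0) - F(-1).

Antiderivative: F(s) = 2*exp(-4*s**2 - 1/4); value = -2*exp(-17/4) + 2*exp(-1/4)

The substitution u = -4*s**2 - 1/4 works: f is exactly (dF/du)*(du/ds) for that inner function.
F(s) = 2*exp(-4*s**2 - 1/4) is an antiderivative of f.
Check: d/ds[2*exp(-4*s**2 - 1/4)] = -16*s*exp(-1/4)*exp(-4*s**2) = f(s).
F(0) = 2*exp(-1/4); F(-1) = 2*exp(-17/4).
Integral = F(0) - F(-1) = -2*exp(-17/4) + 2*exp(-1/4).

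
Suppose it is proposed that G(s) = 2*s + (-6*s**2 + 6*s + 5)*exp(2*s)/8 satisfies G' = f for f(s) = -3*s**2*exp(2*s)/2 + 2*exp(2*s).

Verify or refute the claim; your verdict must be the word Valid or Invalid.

Invalid: d/ds[G] - f = 2, which is not 0.

d/ds[G] = -3*s**2*exp(2*s)/2 + 2*exp(2*s) + 2
d/ds[G] - f(s) = 2 != 0.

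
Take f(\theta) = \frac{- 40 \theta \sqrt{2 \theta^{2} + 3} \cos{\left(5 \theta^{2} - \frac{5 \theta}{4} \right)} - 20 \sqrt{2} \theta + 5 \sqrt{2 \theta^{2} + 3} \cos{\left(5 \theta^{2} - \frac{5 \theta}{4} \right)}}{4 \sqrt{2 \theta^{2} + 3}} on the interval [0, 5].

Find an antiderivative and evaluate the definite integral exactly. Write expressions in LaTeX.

Whatever form F(\theta) takes, F'(\theta) = f(\theta) is non-negotiable.
F(\theta) = - \frac{5 \sqrt{2} \sqrt{2 \theta^{2} + 3} + 2 \sin{\left(5 \theta^{2} - \frac{5 \theta}{4} \right)}}{2} is an antiderivative of f.
Check: d/d\theta[- \frac{5 \sqrt{2} \sqrt{2 \theta^{2} + 3} + 2 \sin{\left(5 \theta^{2} - \frac{5 \theta}{4} \right)}}{2}] = \frac{- 40 \theta \sqrt{2 \theta^{2} + 3} \cos{\left(5 \theta^{2} - \frac{5 \theta}{4} \right)} - 20 \sqrt{2} \theta + 5 \sqrt{2 \theta^{2} + 3} \cos{\left(5 \theta^{2} - \frac{5 \theta}{4} \right)}}{4 \sqrt{2 \theta^{2} + 3}} = f(\theta).
F(5) = - \frac{5 \sqrt{106}}{2} - \sin{\left(\frac{475}{4} \right)}; F(0) = - \frac{5 \sqrt{6}}{2}.
Integral = F(5) - F(0) = - \frac{5 \sqrt{106}}{2} - \sin{\left(\frac{475}{4} \right)} + \frac{5 \sqrt{6}}{2}.

Antiderivative: F(\theta) = - \frac{5 \sqrt{2} \sqrt{2 \theta^{2} + 3} + 2 \sin{\left(5 \theta^{2} - \frac{5 \theta}{4} \right)}}{2}; value = - \frac{5 \sqrt{106}}{2} - \sin{\left(\frac{475}{4} \right)} + \frac{5 \sqrt{6}}{2}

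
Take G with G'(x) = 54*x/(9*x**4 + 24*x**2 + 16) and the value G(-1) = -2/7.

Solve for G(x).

The substitution u = x**2 + 4/3 works: G'(x) is exactly (dG/du)*(du/dx) for that inner function.
A general antiderivative is -3/(x**2 + 4/3) + C.
The condition gives C = -2/7 - (-9/7) = 1.
So G(x) = (3*x**2 - 5)/(3*x**2 + 4).
Check: d/dx[(3*x**2 - 5)/(3*x**2 + 4)] = 54*x/(9*x**4 + 24*x**2 + 16) = G'(x).

G(x) = (3*x**2 - 5)/(3*x**2 + 4)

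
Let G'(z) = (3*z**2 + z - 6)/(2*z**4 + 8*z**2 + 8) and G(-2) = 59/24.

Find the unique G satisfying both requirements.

G(z) = (8*z**2 - 6*z + 15)/(4*(z**2 + 2))

G'(z) has the shape u'v + uv' for u = 1/(2*z**2 + 4) and v = -3*z - 1/2 — it is the derivative of the product u*v.
A general antiderivative is (-3*z - 1/2)/(2*z**2 + 4) + C.
The condition gives C = 59/24 - (11/24) = 2.
So G(z) = (8*z**2 - 6*z + 15)/(4*(z**2 + 2)).
Check: d/dz[(8*z**2 - 6*z + 15)/(4*(z**2 + 2))] = (3*z**2 + z - 6)/(2*z**4 + 8*z**2 + 8) = G'(z).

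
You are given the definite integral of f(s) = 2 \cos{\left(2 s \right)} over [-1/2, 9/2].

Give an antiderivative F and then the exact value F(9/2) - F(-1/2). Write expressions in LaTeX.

Check any antiderivative F(s) by computing F'(s) and comparing it with f(s).
F(s) = \sin{\left(2 s \right)} is an antiderivative of f.
Check: d/ds[\sin{\left(2 s \right)}] = 2 \cos{\left(2 s \right)} = f(s).
F(9/2) = \sin{\left(9 \right)}; F(-1/2) = - \sin{\left(1 \right)}.
Integral = F(9/2) - F(-1/2) = \sin{\left(9 \right)} + \sin{\left(1 \right)}.

Antiderivative: F(s) = \sin{\left(2 s \right)}; value = \sin{\left(9 \right)} + \sin{\left(1 \right)}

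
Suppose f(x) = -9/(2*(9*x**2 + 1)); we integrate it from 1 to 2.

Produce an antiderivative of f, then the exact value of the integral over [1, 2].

An antiderivative F(x) passes only if d/dx[F] lands on f(x) exactly.
F(x) = -3*atan(3*x)/2 is an antiderivative of f.
Check: d/dx[-3*atan(3*x)/2] = -9/(18*x**2 + 2), which equals f(x).
F(2) = -3*atan(6)/2; F(1) = -3*atan(3)/2.
Integral = F(2) - F(1) = -3*atan(6)/2 + 3*atan(3)/2.

Antiderivative: F(x) = -3*atan(3*x)/2; value = -3*atan(6)/2 + 3*atan(3)/2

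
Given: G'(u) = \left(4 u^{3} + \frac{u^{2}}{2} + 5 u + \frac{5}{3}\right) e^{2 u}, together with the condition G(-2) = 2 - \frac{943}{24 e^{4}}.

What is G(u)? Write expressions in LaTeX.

Recognize the product-rule pattern: G'(u) = v'r + vr' with v = 2 u^{3} - \frac{11 u^{2}}{4} + \frac{21 u}{4} - \frac{43}{24}, r = e^{2 u}, so integration by parts undoes it.
A general antiderivative is \frac{\left(48 u^{3} - 66 u^{2} + 126 u - 43\right) e^{2 u}}{24} + C.
The condition gives C = 2 - \frac{943}{24 e^{4}} - (- \frac{943}{24 e^{4}}) = 2.
So G(u) = 2 u^{3} e^{2 u} - \frac{11 u^{2} e^{2 u}}{4} + \frac{21 u e^{2 u}}{4} - \frac{43 e^{2 u}}{24} + 2.
Check: d/du[2 u^{3} e^{2 u} - \frac{11 u^{2} e^{2 u}}{4} + \frac{21 u e^{2 u}}{4} - \frac{43 e^{2 u}}{24} + 2] = 4 u^{3} e^{2 u} + \frac{u^{2} e^{2 u}}{2} + 5 u e^{2 u} + \frac{5 e^{2 u}}{3}, which equals G'(u).

G(u) = 2 u^{3} e^{2 u} - \frac{11 u^{2} e^{2 u}}{4} + \frac{21 u e^{2 u}}{4} - \frac{43 e^{2 u}}{24} + 2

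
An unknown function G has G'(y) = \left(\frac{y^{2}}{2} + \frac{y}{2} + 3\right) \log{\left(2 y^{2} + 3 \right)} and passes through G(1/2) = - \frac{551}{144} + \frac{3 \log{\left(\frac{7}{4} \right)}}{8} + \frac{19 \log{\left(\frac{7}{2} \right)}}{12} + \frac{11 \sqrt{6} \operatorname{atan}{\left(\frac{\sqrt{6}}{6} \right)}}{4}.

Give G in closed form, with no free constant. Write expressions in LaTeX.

G(y) = - \frac{y^{3}}{9} - \frac{y^{2}}{4} - \frac{11 y}{2} + \left(\frac{y^{3}}{6} + \frac{y^{2}}{4} + 3 y\right) \log{\left(2 y^{2} + 3 \right)} + \frac{3 \log{\left(y^{2} + \frac{3}{2} \right)}}{8} + \frac{11 \sqrt{6} \operatorname{atan}{\left(\frac{\sqrt{6} y}{3} \right)}}{4} - 1

For G(y) to be correct, d/dy[G] must agree with the stated G'(y) identically.
A general antiderivative is - \frac{y^{3}}{9} - \frac{y^{2}}{4} - \frac{11 y}{2} + \left(\frac{y^{3}}{6} + \frac{y^{2}}{4} + 3 y\right) \log{\left(2 y^{2} + 3 \right)} + \frac{3 \log{\left(y^{2} + \frac{3}{2} \right)}}{8} + \frac{11 \sqrt{6} \operatorname{atan}{\left(\frac{\sqrt{6} y}{3} \right)}}{4} + C.
The condition gives C = - \frac{551}{144} + \frac{3 \log{\left(\frac{7}{4} \right)}}{8} + \frac{19 \log{\left(\frac{7}{2} \right)}}{12} + \frac{11 \sqrt{6} \operatorname{atan}{\left(\frac{\sqrt{6}}{6} \right)}}{4} - (- \frac{407}{144} + \frac{3 \log{\left(\frac{7}{4} \right)}}{8} + \frac{19 \log{\left(\frac{7}{2} \right)}}{12} + \frac{11 \sqrt{6} \operatorname{atan}{\left(\frac{\sqrt{6}}{6} \right)}}{4}) = -1.
So G(y) = - \frac{y^{3}}{9} - \frac{y^{2}}{4} - \frac{11 y}{2} + \left(\frac{y^{3}}{6} + \frac{y^{2}}{4} + 3 y\right) \log{\left(2 y^{2} + 3 \right)} + \frac{3 \log{\left(y^{2} + \frac{3}{2} \right)}}{8} + \frac{11 \sqrt{6} \operatorname{atan}{\left(\frac{\sqrt{6} y}{3} \right)}}{4} - 1.
Check: d/dy[- \frac{y^{3}}{9} - \frac{y^{2}}{4} - \frac{11 y}{2} + \left(\frac{y^{3}}{6} + \frac{y^{2}}{4} + 3 y\right) \log{\left(2 y^{2} + 3 \right)} + \frac{3 \log{\left(y^{2} + \frac{3}{2} \right)}}{8} + \frac{11 \sqrt{6} \operatorname{atan}{\left(\frac{\sqrt{6} y}{3} \right)}}{4} - 1] = \frac{y^{2} \log{\left(2 y^{2} + 3 \right)}}{2} + \frac{y \log{\left(2 y^{2} + 3 \right)}}{2} + 3 \log{\left(2 y^{2} + 3 \right)}, which equals G'(y).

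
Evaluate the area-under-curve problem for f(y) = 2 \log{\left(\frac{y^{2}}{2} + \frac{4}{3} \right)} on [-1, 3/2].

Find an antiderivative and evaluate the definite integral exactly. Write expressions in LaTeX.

Differentiate the proposed F(y) back; it has to land on f(y) exactly.
F(y) = \frac{2 \left(3 y \log{\left(\frac{y^{2}}{2} + \frac{4}{3} \right)} - 6 y + 4 \sqrt{6} \operatorname{atan}{\left(\frac{\sqrt{6} y}{4} \right)}\right)}{3} is an antiderivative of f.
Check: d/dy[\frac{2 \left(3 y \log{\left(\frac{y^{2}}{2} + \frac{4}{3} \right)} - 6 y + 4 \sqrt{6} \operatorname{atan}{\left(\frac{\sqrt{6} y}{4} \right)}\right)}{3}] = 2 \log{\left(3 y^{2} + 8 \right)} - 2 \log{\left(6 \right)}, which equals f(y).
F(3/2) = -6 + 3 \log{\left(\frac{59}{24} \right)} + \frac{8 \sqrt{6} \operatorname{atan}{\left(\frac{3 \sqrt{6}}{8} \right)}}{3}; F(-1) = - \frac{8 \sqrt{6} \operatorname{atan}{\left(\frac{\sqrt{6}}{4} \right)}}{3} - 2 \log{\left(\frac{11}{6} \right)} + 4.
Integral = F(3/2) - F(-1) = -10 + 2 \log{\left(\frac{11}{6} \right)} + 3 \log{\left(\frac{59}{24} \right)} + \frac{8 \sqrt{6} \operatorname{atan}{\left(\frac{\sqrt{6}}{4} \right)}}{3} + \frac{8 \sqrt{6} \operatorname{atan}{\left(\frac{3 \sqrt{6}}{8} \right)}}{3}.

Antiderivative: F(y) = \frac{2 \left(3 y \log{\left(\frac{y^{2}}{2} + \frac{4}{3} \right)} - 6 y + 4 \sqrt{6} \operatorname{atan}{\left(\frac{\sqrt{6} y}{4} \right)}\right)}{3}; value = -10 + 2 \log{\left(\frac{11}{6} \right)} + 3 \log{\left(\frac{59}{24} \right)} + \frac{8 \sqrt{6} \operatorname{atan}{\left(\frac{\sqrt{6}}{4} \right)}}{3} + \frac{8 \sqrt{6} \operatorname{atan}{\left(\frac{3 \sqrt{6}}{8} \right)}}{3}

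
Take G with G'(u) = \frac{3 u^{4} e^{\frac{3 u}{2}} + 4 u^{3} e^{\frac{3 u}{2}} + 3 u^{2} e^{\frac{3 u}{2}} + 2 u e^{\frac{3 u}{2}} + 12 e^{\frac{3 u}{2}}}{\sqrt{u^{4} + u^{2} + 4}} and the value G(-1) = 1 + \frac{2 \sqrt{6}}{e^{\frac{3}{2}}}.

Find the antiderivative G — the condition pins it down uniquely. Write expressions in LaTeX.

G'(u) has the shape v'r + vr' for v = 2 \sqrt{u^{4} + u^{2} + 4} and r = e^{\frac{3 u}{2}} — it is the derivative of the product v*r.
A general antiderivative is 2 \sqrt{u^{4} + u^{2} + 4} e^{\frac{3 u}{2}} + C.
The condition gives C = 1 + \frac{2 \sqrt{6}}{e^{\frac{3}{2}}} - (\frac{2 \sqrt{6}}{e^{\frac{3}{2}}}) = 1.
So G(u) = 2 \sqrt{u^{4} + u^{2} + 4} e^{\frac{3 u}{2}} + 1.
Check: d/du[2 \sqrt{u^{4} + u^{2} + 4} e^{\frac{3 u}{2}} + 1] = \frac{3 u^{4} e^{\frac{3 u}{2}} + 4 u^{3} e^{\frac{3 u}{2}} + 3 u^{2} e^{\frac{3 u}{2}} + 2 u e^{\frac{3 u}{2}} + 12 e^{\frac{3 u}{2}}}{\sqrt{u^{4} + u^{2} + 4}} = G'(u).

G(u) = 2 \sqrt{u^{4} + u^{2} + 4} e^{\frac{3 u}{2}} + 1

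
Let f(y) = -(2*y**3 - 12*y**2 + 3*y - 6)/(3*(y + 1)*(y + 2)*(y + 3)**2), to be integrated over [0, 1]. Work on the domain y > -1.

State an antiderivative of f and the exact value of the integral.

The denominator factors as 3*(y + 1)*(y + 2)*(y + 3)**2; partial fractions split f into directly integrable pieces: 91/(4*(y + 3)) + 59/(2*(y + 3)**2) - 76/(3*(y + 2)) + 23/(12*(y + 1)).
F(y) = 23*log(y + 1)/12 - 76*log(y + 2)/3 + 91*log(y + 3)/4 - 59/(2*y + 6) is an antiderivative of f.
Check: d/dy[23*log(y + 1)/12 - 76*log(y + 2)/3 + 91*log(y + 3)/4 - 59/(2*y + 6)] = (-2*y**3 + 12*y**2 - 3*y + 6)/(3*y**4 + 27*y**3 + 87*y**2 + 117*y + 54), which equals f(y).
F(1) = -76*log(3)/3 - 59/8 + 23*log(2)/12 + 91*log(4)/4; F(0) = -76*log(2)/3 - 59/6 + 91*log(3)/4.
Integral = F(1) - F(0) = -577*log(3)/12 + 59/24 + 109*log(2)/4 + 91*log(4)/4.

Antiderivative: F(y) = 23*log(y + 1)/12 - 76*log(y + 2)/3 + 91*log(y + 3)/4 - 59/(2*y + 6); value = -577*log(3)/12 + 59/24 + 109*log(2)/4 + 91*log(4)/4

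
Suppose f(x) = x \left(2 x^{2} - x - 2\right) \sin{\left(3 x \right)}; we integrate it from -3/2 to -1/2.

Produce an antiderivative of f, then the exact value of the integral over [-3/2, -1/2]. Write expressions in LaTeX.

Antiderivative: F(x) = - \frac{18 x^{3} \cos{\left(3 x \right)} - 18 x^{2} \sin{\left(3 x \right)} - 9 x^{2} \cos{\left(3 x \right)} + 6 x \sin{\left(3 x \right)} - 30 x \cos{\left(3 x \right)} + 10 \sin{\left(3 x \right)} + 2 \cos{\left(3 x \right)}}{27}; value = \frac{79 \sin{\left(\frac{9}{2} \right)}}{54} - \frac{25 \cos{\left(\frac{3}{2} \right)}}{54} + \frac{5 \sin{\left(\frac{3}{2} \right)}}{54} - \frac{34 \cos{\left(\frac{9}{2} \right)}}{27}

A candidate is checked by its d/dx: the result must match f(x).
F(x) = - \frac{18 x^{3} \cos{\left(3 x \right)} - 18 x^{2} \sin{\left(3 x \right)} - 9 x^{2} \cos{\left(3 x \right)} + 6 x \sin{\left(3 x \right)} - 30 x \cos{\left(3 x \right)} + 10 \sin{\left(3 x \right)} + 2 \cos{\left(3 x \right)}}{27} is an antiderivative of f.
Check: d/dx[- \frac{18 x^{3} \cos{\left(3 x \right)} - 18 x^{2} \sin{\left(3 x \right)} - 9 x^{2} \cos{\left(3 x \right)} + 6 x \sin{\left(3 x \right)} - 30 x \cos{\left(3 x \right)} + 10 \sin{\left(3 x \right)} + 2 \cos{\left(3 x \right)}}{27}] = 2 x^{3} \sin{\left(3 x \right)} - x^{2} \sin{\left(3 x \right)} - 2 x \sin{\left(3 x \right)}, which equals f(x).
F(-1/2) = - \frac{25 \cos{\left(\frac{3}{2} \right)}}{54} + \frac{5 \sin{\left(\frac{3}{2} \right)}}{54}; F(-3/2) = \frac{34 \cos{\left(\frac{9}{2} \right)}}{27} - \frac{79 \sin{\left(\frac{9}{2} \right)}}{54}.
Integral = F(-1/2) - F(-3/2) = \frac{79 \sin{\left(\frac{9}{2} \right)}}{54} - \frac{25 \cos{\left(\frac{3}{2} \right)}}{54} + \frac{5 \sin{\left(\frac{3}{2} \right)}}{54} - \frac{34 \cos{\left(\frac{9}{2} \right)}}{27}.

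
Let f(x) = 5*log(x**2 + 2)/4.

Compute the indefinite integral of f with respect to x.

F(x) = 5*x*log(x**2 + 2)/4 - 5*x/2 + 5*sqrt(2)*atan(sqrt(2)*x/2)/2 + C

An antiderivative F(x) passes only if d/dx[F] lands on f(x) exactly.
Check: d/dx[5*x*log(x**2 + 2)/4 - 5*x/2 + 5*sqrt(2)*atan(sqrt(2)*x/2)/2] = 5*log(x**2 + 2)/4 = f(x).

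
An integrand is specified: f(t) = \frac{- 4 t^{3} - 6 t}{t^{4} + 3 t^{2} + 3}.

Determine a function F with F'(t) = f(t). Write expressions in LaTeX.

An antiderivative is F(t) = - \log{\left(\frac{t^{4}}{3} + t^{2} + 1 \right)}.

The substitution u = \frac{t^{4}}{3} + t^{2} + 1 works: f is exactly (dF/du)*(du/dt) for that inner function.
Check: d/dt[- \log{\left(\frac{t^{4}}{3} + t^{2} + 1 \right)}] = \frac{- 4 t^{3} - 6 t}{t^{4} + 3 t^{2} + 3} = f(t).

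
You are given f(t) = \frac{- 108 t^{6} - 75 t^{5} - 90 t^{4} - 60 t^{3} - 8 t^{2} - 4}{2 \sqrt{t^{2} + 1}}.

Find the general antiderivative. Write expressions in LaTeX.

Recognize the product-rule pattern: f = u'v + uv' with u = 3 \sqrt{t^{2} + 1}, v = - 3 t^{5} - \frac{5 t^{4}}{2} - \frac{2 t}{3}, so integration by parts undoes it.
Check: d/dt[\frac{t \sqrt{t^{2} + 1} \left(- 18 t^{4} - 15 t^{3} - 4\right)}{2}] = \frac{- 108 t^{6} - 75 t^{5} - 90 t^{4} - 60 t^{3} - 8 t^{2} - 4}{2 \sqrt{t^{2} + 1}} = f(t).

F(t) = \frac{t \sqrt{t^{2} + 1} \left(- 18 t^{4} - 15 t^{3} - 4\right)}{2} + C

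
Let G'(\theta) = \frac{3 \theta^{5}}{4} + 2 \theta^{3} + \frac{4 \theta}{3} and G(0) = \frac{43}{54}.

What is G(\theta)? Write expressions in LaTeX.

G(\theta) = \frac{\theta^{6}}{8} + \frac{\theta^{4}}{2} + \frac{2 \theta^{2}}{3} + \frac{43}{54}

The substitution u = \frac{\theta^{2}}{2} + \frac{2}{3} works: G'(\theta) is exactly (dG/du)*(du/d\theta) for that inner function.
A general antiderivative is \left(\frac{\theta^{2}}{2} + \frac{2}{3}\right)^{3} + C.
The condition gives C = \frac{43}{54} - (\frac{8}{27}) = \frac{1}{2}.
So G(\theta) = \frac{\theta^{6}}{8} + \frac{\theta^{4}}{2} + \frac{2 \theta^{2}}{3} + \frac{43}{54}.
Check: d/d\theta[\frac{\theta^{6}}{8} + \frac{\theta^{4}}{2} + \frac{2 \theta^{2}}{3} + \frac{43}{54}] = \frac{3 \theta^{5}}{4} + 2 \theta^{3} + \frac{4 \theta}{3} = G'(\theta).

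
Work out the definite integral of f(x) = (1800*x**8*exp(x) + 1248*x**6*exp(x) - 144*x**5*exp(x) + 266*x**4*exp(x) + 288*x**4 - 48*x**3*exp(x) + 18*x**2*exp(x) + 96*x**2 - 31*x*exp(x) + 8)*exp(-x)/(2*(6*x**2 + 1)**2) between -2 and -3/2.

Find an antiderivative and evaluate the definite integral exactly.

Antiderivative: F(x) = (240*x**7*exp(x) + 184*x**5*exp(x) - 48*x**4*exp(x) + 24*x**3*exp(x) + 88*x**2*exp(x) - 192*x**2 + 25*exp(x) - 32)/(48*x**2*exp(x) + 8*exp(x)); value = -4*exp(3/2) + 4*exp(2) + 3194381/23200

An antiderivative F(x) passes only if d/dx[F] lands on f(x) exactly.
F(x) = (240*x**7*exp(x) + 184*x**5*exp(x) - 48*x**4*exp(x) + 24*x**3*exp(x) + 88*x**2*exp(x) - 192*x**2 + 25*exp(x) - 32)/(48*x**2*exp(x) + 8*exp(x)) is an antiderivative of f.
Check: d/dx[(240*x**7*exp(x) + 184*x**5*exp(x) - 48*x**4*exp(x) + 24*x**3*exp(x) + 88*x**2*exp(x) - 192*x**2 + 25*exp(x) - 32)/(48*x**2*exp(x) + 8*exp(x))] = (1800*x**8*exp(x) + 1248*x**6*exp(x) - 144*x**5*exp(x) + 266*x**4*exp(x) + 288*x**4 - 48*x**3*exp(x) + 18*x**2*exp(x) + 96*x**2 - 31*x*exp(x) + 8)/(72*x**4*exp(x) + 24*x**2*exp(x) + 2*exp(x)), which equals f(x).
F(-3/2) = -44791/928 - 4*exp(3/2); F(-2) = -37191/200 - 4*exp(2).
Integral = F(-3/2) - F(-2) = -4*exp(3/2) + 4*exp(2) + 3194381/23200.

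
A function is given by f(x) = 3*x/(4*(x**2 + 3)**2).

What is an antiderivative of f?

An antiderivative is F(x) = -3/(8*(x**2 + 3)).

The substitution u = 8*x**2 + 24 works: f is exactly (dF/du)*(du/dx) for that inner function.
Check: d/dx[-3/(8*(x**2 + 3))] = 3*x/(4*x**4 + 24*x**2 + 36), which equals f(x).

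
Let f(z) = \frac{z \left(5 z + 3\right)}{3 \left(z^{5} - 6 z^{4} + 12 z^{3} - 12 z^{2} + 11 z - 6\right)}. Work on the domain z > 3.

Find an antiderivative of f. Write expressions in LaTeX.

An antiderivative is F(z) = \frac{9 \log{\left(z - 3 \right)}}{10} - \frac{26 \log{\left(z - 2 \right)}}{15} + \frac{2 \log{\left(z - 1 \right)}}{3} + \frac{\log{\left(z^{2} + 1 \right)}}{12} + \frac{\operatorname{atan}{\left(z \right)}}{10}.

Factor the denominator (3 \left(z - 3\right) \left(z - 2\right) \left(z - 1\right) \left(z^{2} + 1\right)) and decompose: f = \frac{5 z + 3}{30 \left(z^{2} + 1\right)} + \frac{2}{3 \left(z - 1\right)} - \frac{26}{15 \left(z - 2\right)} + \frac{9}{10 \left(z - 3\right)}; each piece integrates to a log, atan, or power term.
Check: d/dz[\frac{9 \log{\left(z - 3 \right)}}{10} - \frac{26 \log{\left(z - 2 \right)}}{15} + \frac{2 \log{\left(z - 1 \right)}}{3} + \frac{\log{\left(z^{2} + 1 \right)}}{12} + \frac{\operatorname{atan}{\left(z \right)}}{10}] = \frac{5 z^{2} + 3 z}{3 z^{5} - 18 z^{4} + 36 z^{3} - 36 z^{2} + 33 z - 18}, which equals f(z).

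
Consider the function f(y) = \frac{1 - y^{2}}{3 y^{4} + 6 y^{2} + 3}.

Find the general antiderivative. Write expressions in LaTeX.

Recognize the product-rule pattern: f = u'v + uv' with u = y, v = \frac{1}{3 y^{2} + 3}, so integration by parts undoes it.
Check: d/dy[\frac{y}{3 \left(y^{2} + 1\right)}] = \frac{1 - y^{2}}{3 y^{4} + 6 y^{2} + 3} = f(y).

F(y) = \frac{y}{3 \left(y^{2} + 1\right)} + C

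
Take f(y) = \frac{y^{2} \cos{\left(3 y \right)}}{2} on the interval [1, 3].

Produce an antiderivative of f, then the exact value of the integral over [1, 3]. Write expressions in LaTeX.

Antiderivative: F(y) = \frac{y^{2} \sin{\left(3 y \right)}}{6} + \frac{y \cos{\left(3 y \right)}}{9} - \frac{\sin{\left(3 y \right)}}{27}; value = \frac{\cos{\left(9 \right)}}{3} - \frac{7 \sin{\left(3 \right)}}{54} - \frac{\cos{\left(3 \right)}}{9} + \frac{79 \sin{\left(9 \right)}}{54}

Whatever form F(y) takes, F'(y) = f(y) is non-negotiable.
F(y) = \frac{y^{2} \sin{\left(3 y \right)}}{6} + \frac{y \cos{\left(3 y \right)}}{9} - \frac{\sin{\left(3 y \right)}}{27} is an antiderivative of f.
Check: d/dy[\frac{y^{2} \sin{\left(3 y \right)}}{6} + \frac{y \cos{\left(3 y \right)}}{9} - \frac{\sin{\left(3 y \right)}}{27}] = \frac{y^{2} \cos{\left(3 y \right)}}{2} = f(y).
F(3) = \frac{\cos{\left(9 \right)}}{3} + \frac{79 \sin{\left(9 \right)}}{54}; F(1) = \frac{\cos{\left(3 \right)}}{9} + \frac{7 \sin{\left(3 \right)}}{54}.
Integral = F(3) - F(1) = \frac{\cos{\left(9 \right)}}{3} - \frac{7 \sin{\left(3 \right)}}{54} - \frac{\cos{\left(3 \right)}}{9} + \frac{79 \sin{\left(9 \right)}}{54}.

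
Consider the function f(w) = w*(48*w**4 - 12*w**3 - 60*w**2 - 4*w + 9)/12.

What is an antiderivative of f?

An antiderivative is F(w) = w**2*(240*w**4 - 72*w**3 - 450*w**2 - 40*w + 135)/360.

A candidate is checked by its d/dw: the result must match f(w).
Check: d/dw[w**2*(240*w**4 - 72*w**3 - 450*w**2 - 40*w + 135)/360] = 4*w**5 - w**4 - 5*w**3 - w**2/3 + 3*w/4, which equals f(w).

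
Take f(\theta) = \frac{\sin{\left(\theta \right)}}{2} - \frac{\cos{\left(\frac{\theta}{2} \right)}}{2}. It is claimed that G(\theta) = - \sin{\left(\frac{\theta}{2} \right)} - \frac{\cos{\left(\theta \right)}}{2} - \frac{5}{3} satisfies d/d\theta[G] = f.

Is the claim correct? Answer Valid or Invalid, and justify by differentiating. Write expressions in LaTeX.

d/d\theta[G] = \frac{\sin{\left(\theta \right)}}{2} - \frac{\cos{\left(\frac{\theta}{2} \right)}}{2}
This equals f(\theta) exactly, so the claim holds.

Valid - differentiating G returns exactly f.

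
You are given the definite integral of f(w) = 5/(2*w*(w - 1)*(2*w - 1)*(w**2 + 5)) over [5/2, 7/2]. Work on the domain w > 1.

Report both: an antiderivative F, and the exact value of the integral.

The denominator factors as 2*w*(w - 1)*(2*w - 1)*(w**2 + 5); partial fractions split f into directly integrable pieces: (3*w + 5)/(84*(w**2 + 5)) - 40/(21*(2*w - 1)) + 5/(12*(w - 1)) + 1/(2*w).
F(w) = (84*log(w) + 70*log(w - 1) - 160*log(w - 1/2) + 3*log(w**2 + 5) + 2*sqrt(5)*atan(sqrt(5)*w/5))/168 is an antiderivative of f.
Check: d/dw[(84*log(w) + 70*log(w - 1) - 160*log(w - 1/2) + 3*log(w**2 + 5) + 2*sqrt(5)*atan(sqrt(5)*w/5))/168] = 5/(4*w**5 - 6*w**4 + 22*w**3 - 30*w**2 + 10*w), which equals f(w).
F(7/2) = -20*log(3)/21 + sqrt(5)*atan(7*sqrt(5)/10)/84 + log(69/4)/56 + 5*log(5/2)/12 + log(7/2)/2; F(5/2) = -20*log(2)/21 + sqrt(5)*atan(sqrt(5)/2)/84 + log(45/4)/56 + 5*log(3/2)/12 + log(5/2)/2.
Integral = F(7/2) - F(5/2) = -20*log(3)/21 - 5*log(3/2)/12 - log(5/2)/12 - log(45/4)/56 - sqrt(5)*atan(sqrt(5)/2)/84 + sqrt(5)*atan(7*sqrt(5)/10)/84 + log(69/4)/56 + log(7/2)/2 + 20*log(2)/21.

Antiderivative: F(w) = (84*log(w) + 70*log(w - 1) - 160*log(w - 1/2) + 3*log(w**2 + 5) + 2*sqrt(5)*atan(sqrt(5)*w/5))/168; value = -20*log(3)/21 - 5*log(3/2)/12 - log(5/2)/12 - log(45/4)/56 - sqrt(5)*atan(sqrt(5)/2)/84 + sqrt(5)*atan(7*sqrt(5)/10)/84 + log(69/4)/56 + log(7/2)/2 + 20*log(2)/21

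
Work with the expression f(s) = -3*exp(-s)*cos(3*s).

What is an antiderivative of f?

An antiderivative is F(s) = (-9*sin(3*s) + 3*cos(3*s))*exp(-s)/10.

An antiderivative F(s) passes only if d/ds[F] lands on f(s) exactly.
Check: d/ds[(-9*sin(3*s) + 3*cos(3*s))*exp(-s)/10] = -3*exp(-s)*cos(3*s) = f(s).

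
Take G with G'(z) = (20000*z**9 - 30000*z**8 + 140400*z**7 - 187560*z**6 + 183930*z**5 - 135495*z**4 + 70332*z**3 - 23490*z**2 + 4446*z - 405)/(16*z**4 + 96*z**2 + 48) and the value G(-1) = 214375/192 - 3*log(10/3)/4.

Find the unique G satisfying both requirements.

Any candidate G(z) must reproduce the stated G'(z) exactly.
A general antiderivative is -5*(-5*z**2 + 3*z - 3/4)**3/3 - 3*log(z**4/3 + 2*z**2 + 1)/4 + C.
The condition gives C = 214375/192 - 3*log(10/3)/4 - (214375/192 - 3*log(10/3)/4) = 0.
So G(z) = (40000*z**6 - 72000*z**5 + 61200*z**4 - 30240*z**3 + 9180*z**2 - 1620*z - 144*log(z**4/3 + 2*z**2 + 1) + 135)/192.
Check: d/dz[(40000*z**6 - 72000*z**5 + 61200*z**4 - 30240*z**3 + 9180*z**2 - 1620*z - 144*log(z**4/3 + 2*z**2 + 1) + 135)/192] = (20000*z**9 - 30000*z**8 + 140400*z**7 - 187560*z**6 + 183930*z**5 - 135495*z**4 + 70332*z**3 - 23490*z**2 + 4446*z - 405)/(16*z**4 + 96*z**2 + 48) = G'(z).

G(z) = (40000*z**6 - 72000*z**5 + 61200*z**4 - 30240*z**3 + 9180*z**2 - 1620*z - 144*log(z**4/3 + 2*z**2 + 1) + 135)/192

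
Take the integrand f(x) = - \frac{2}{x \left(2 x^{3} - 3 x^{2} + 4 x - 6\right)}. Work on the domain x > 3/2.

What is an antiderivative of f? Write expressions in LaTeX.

The denominator factors as x \left(2 x - 3\right) \left(x^{2} + 2\right); partial fractions split f into directly integrable pieces: - \frac{3 x - 4}{17 \left(x^{2} + 2\right)} - \frac{16}{51 \left(2 x - 3\right)} + \frac{1}{3 x}.
Check: d/dx[\frac{\log{\left(x \right)}}{3} - \frac{8 \log{\left(x - \frac{3}{2} \right)}}{51} - \frac{3 \log{\left(x^{2} + 2 \right)}}{34} + \frac{2 \sqrt{2} \operatorname{atan}{\left(\frac{\sqrt{2} x}{2} \right)}}{17}] = - \frac{2}{2 x^{4} - 3 x^{3} + 4 x^{2} - 6 x}, which equals f(x).

An antiderivative is F(x) = \frac{\log{\left(x \right)}}{3} - \frac{8 \log{\left(x - \frac{3}{2} \right)}}{51} - \frac{3 \log{\left(x^{2} + 2 \right)}}{34} + \frac{2 \sqrt{2} \operatorname{atan}{\left(\frac{\sqrt{2} x}{2} \right)}}{17}.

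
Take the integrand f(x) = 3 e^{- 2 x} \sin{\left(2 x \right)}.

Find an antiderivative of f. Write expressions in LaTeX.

An antiderivative is F(x) = - \frac{3 e^{- 2 x} \sin{\left(2 x \right)}}{4} - \frac{3 e^{- 2 x} \cos{\left(2 x \right)}}{4}.

Any candidate F(x) must reproduce f(x) exactly when differentiated.
Check: d/dx[- \frac{3 e^{- 2 x} \sin{\left(2 x \right)}}{4} - \frac{3 e^{- 2 x} \cos{\left(2 x \right)}}{4}] = 3 e^{- 2 x} \sin{\left(2 x \right)} = f(x).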